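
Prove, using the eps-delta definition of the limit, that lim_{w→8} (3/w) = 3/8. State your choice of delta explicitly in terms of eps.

delta = min(4, (32/3)eps)

Let eps > 0. We seek delta > 0 such that 0 < |w − 8| < delta implies |3/w − (3/8)| < eps.
|3/w − (3/8)| = 3·|8 − w|/(8·|w|) = 3|w − 8|/(8|w|).
Restrict delta ≤ 4. Then |w − 8| < 4 gives |w| > 4, so 8|w| > 32.
Then |3/w − (3/8)| < 3|w − 8|/32, which is < eps when |w − 8| < (32/3)eps.
Take delta = min(4, (32/3)eps). Then 0 < |w − 8| < delta gives both |w − 8| < 4 and |w − 8| < (32/3)eps, so |3/w − (3/8)| < eps.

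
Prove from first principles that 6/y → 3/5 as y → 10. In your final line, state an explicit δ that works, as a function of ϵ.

Suppose ϵ > 0. We seek δ > 0 such that 0 < |y − 10| < δ implies |6/y − (3/5)| < ϵ.
|6/y − (3/5)| = 6·|10 − y|/(10·|y|) = 6|y − 10|/(10|y|).
Restrict δ ≤ 5. Then |y − 10| < 5 gives |y| > 5, so 10|y| > 50.
Then |6/y − (3/5)| < 6|y − 10|/50, which is < ϵ when |y − 10| < (25/3)ϵ.
Take δ = min(5, (25/3)ϵ). Then 0 < |y − 10| < δ gives both |y − 10| < 5 and |y − 10| < (25/3)ϵ, so |6/y − (3/5)| < ϵ.

δ = min(5, (25/3)ϵ)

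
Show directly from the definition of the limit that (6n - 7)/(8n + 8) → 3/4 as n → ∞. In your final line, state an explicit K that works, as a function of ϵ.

Suppose ϵ > 0. For n ≥ 1, |(6n - 7)/(8n + 8) − (3/4)| = |-104|/(8(8n + 8)) = 104/(8(8n + 8)).
Since 8n + 8 ≥ 8n for n ≥ 1, this is ≤ 104/(8·8n) = (13/8)/n.
So |(6n - 7)/(8n + 8) − (3/4)| < ϵ whenever n > (13/8)/ϵ.
Take K = (13/8)/ϵ. If n > K then |(6n - 7)/(8n + 8) − (3/4)| ≤ (13/8)/n < ϵ.

K = (13/8)/ϵ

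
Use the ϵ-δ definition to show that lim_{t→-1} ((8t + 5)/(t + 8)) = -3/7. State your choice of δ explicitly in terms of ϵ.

δ = min(7/2, (49/118)ϵ)

Let ϵ > 0. We want δ > 0 with 0 < |t + 1| < δ ⇒ |(8t + 5)/(t + 8) + 3/7| < ϵ.
Combining over a common denominator, (8t + 5)/(t + 8) + 3/7 = [(8t + 5)·7 − (-3)·(t + 8)] / [7·(t + 8)] = 59(t + 1) / (7(t + 8)).
So |(8t + 5)/(t + 8) + 3/7| = 59|t + 1| / (7·|t + 8|).
Restrict δ ≤ 7/2. Then |t + 1| < 7/2 gives |t + 8| = |(t + 1) + 7| ≥ 7 − 7/2 = 7/2.
Hence |(8t + 5)/(t + 8) + 3/7| < 59|t + 1|/(7·(7/2)) = (118/49)|t + 1|, which is < ϵ once |t + 1| < (49/118)ϵ.
Take δ = min(7/2, (49/118)ϵ). Then 0 < |t + 1| < δ forces both bounds, so |(8t + 5)/(t + 8) + 3/7| < ϵ.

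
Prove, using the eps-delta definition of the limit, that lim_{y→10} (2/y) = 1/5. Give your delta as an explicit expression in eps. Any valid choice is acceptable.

Let eps > 0 be given. We seek delta > 0 such that 0 < |y − 10| < delta implies |2/y − (1/5)| < eps.
|2/y − (1/5)| = 2·|10 − y|/(10·|y|) = 2|y − 10|/(10|y|).
Require delta ≤ 5 so that |y| > 10 − 5 = 5, hence 10|y| > 50.
Then |2/y − (1/5)| < 2|y − 10|/50, which is < eps when |y − 10| < 25eps.
Take delta = min(5, 25eps). Then 0 < |y − 10| < delta gives both |y − 10| < 5 and |y − 10| < 25eps, so |2/y − (1/5)| < eps.

delta = min(5, 25eps)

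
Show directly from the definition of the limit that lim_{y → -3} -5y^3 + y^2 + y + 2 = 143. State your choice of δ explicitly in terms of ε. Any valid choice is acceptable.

Let ε > 0. We want δ > 0 such that 0 < |y + 3| < δ implies |(-5y^3 + y^2 + y + 2) − 143| < ε.
(-5y^3 + y^2 + y + 2) − 143 = -5y^3 + y^2 + y - 141 = (y + 3)(-5y^2 + 16y - 47).
So |(-5y^3 + y^2 + y + 2) − 143| = |y + 3|·|-5y^2 + 16y - 47|.
Assume first that |y + 3| < 2, so |y| < 5. Then |-5y^2 + 16y - 47| ≤ 5·5^2 + 16·5 + 47 = 252.
Hence |(-5y^3 + y^2 + y + 2) − 143| ≤ 252|y + 3| < ε provided |y + 3| < ε/252.
Take δ = min(2, ε/252). Then 0 < |y + 3| < δ gives both |y + 3| < 2 and |y + 3| < ε/252, so |(-5y^3 + y^2 + y + 2) − 143| < ε.

δ = min(2, ε/252)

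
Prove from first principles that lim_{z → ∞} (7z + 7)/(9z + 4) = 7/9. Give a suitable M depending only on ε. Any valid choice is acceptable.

Let ε > 0 be given. We seek M > 0 such that z > M implies |(7z + 7)/(9z + 4) − (7/9)| < ε.
(7z + 7)/(9z + 4) − (7/9) = (9(7z + 7) − 7(9z + 4)) / (9(9z + 4)) = 35/(9(9z + 4)).
For z > 0 we have 9z + 4 > 9z, so |(7z + 7)/(9z + 4) − (7/9)| = 35/(9(9z + 4)) < 35/(9·9z) = (35/81)/z.
Thus |(7z + 7)/(9z + 4) − (7/9)| < ε whenever z > (35/81)/ε.
Take M = (35/81)/ε. If z > M then |(7z + 7)/(9z + 4) − (7/9)| < (35/81)/z < ε.

M = (35/81)/ε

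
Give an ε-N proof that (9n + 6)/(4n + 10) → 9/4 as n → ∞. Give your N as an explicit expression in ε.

Let ε > 0. For n ≥ 1, |(9n + 6)/(4n + 10) − (9/4)| = |-66|/(4(4n + 10)) = 66/(4(4n + 10)).
Since 4n + 10 ≥ 4n for n ≥ 1, this is ≤ 66/(4·4n) = (33/8)/n.
So |(9n + 6)/(4n + 10) − (9/4)| < ε whenever n > (33/8)/ε.
Take N = (33/8)/ε. If n > N then |(9n + 6)/(4n + 10) − (9/4)| ≤ (33/8)/n < ε.

N = (33/8)/ε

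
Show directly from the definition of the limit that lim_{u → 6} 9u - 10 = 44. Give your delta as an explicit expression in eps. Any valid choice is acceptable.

delta = eps/9

Fix eps > 0. We need delta > 0 so that 0 < |u − 6| < delta implies |(9u - 10) − 44| < eps.
Since (9u - 10) − 44 = 9(u − 6), we have |(9u - 10) − 44| = 9|u − 6|.
So 9|u − 6| < eps exactly when |u − 6| < eps/9.
Choosing delta = eps/9 gives |(9u - 10) − 44| = 9|u − 6| < eps whenever |u − 6| < delta.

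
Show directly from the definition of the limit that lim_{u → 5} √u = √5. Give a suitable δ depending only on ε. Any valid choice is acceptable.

δ = min(5, √5·ε)

Fix ε > 0. We want δ > 0 such that 0 < |u − 5| < δ implies |√u − √5| < ε.
Rationalise: √u − √5 = (u − 5)/(√u + √5), so |√u − √5| = |u − 5|/(√u + √5).
Restrict δ ≤ 5 so that |u − 5| < 5 forces u > 0, and then √u + √5 > √5.
Hence |√u − √5| < |u − 5|/√5, which is < ε once |u − 5| < √5·ε.
Take δ = min(5, √5·ε). If 0 < |u − 5| < δ then u > 0 and |√u − √5| < |u − 5|/√5 < ε.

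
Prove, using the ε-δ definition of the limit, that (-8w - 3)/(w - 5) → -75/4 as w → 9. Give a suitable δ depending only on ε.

δ = min(2, (8/43)ε)

Suppose ε > 0. We want δ > 0 with 0 < |w − 9| < δ ⇒ |(-8w - 3)/(w - 5) + 75/4| < ε.
Combining over a common denominator, (-8w - 3)/(w - 5) + 75/4 = [(-8w - 3)·4 − (-75)·(w - 5)] / [4·(w - 5)] = 43(w − 9) / (4(w - 5)).
So |(-8w - 3)/(w - 5) + 75/4| = 43|w − 9| / (4·|w − 5|).
Restrict δ ≤ 2. Then |w − 9| < 2 gives |w − 5| = |(w − 9) + 4| ≥ 4 − 2 = 2.
Hence |(-8w - 3)/(w - 5) + 75/4| < 43|w − 9|/(4·2) = (43/8)|w − 9|, which is < ε once |w − 9| < (8/43)ε.
Take δ = min(2, (8/43)ε). Then 0 < |w − 9| < δ forces both bounds, so |(-8w - 3)/(w - 5) + 75/4| < ε.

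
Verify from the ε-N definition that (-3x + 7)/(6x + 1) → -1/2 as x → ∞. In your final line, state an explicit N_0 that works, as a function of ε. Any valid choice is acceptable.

Let ε > 0. We seek N_0 > 0 such that x > N_0 implies |(-3x + 7)/(6x + 1) + 1/2| < ε.
(-3x + 7)/(6x + 1) + 1/2 = (6(-3x + 7) − (-3)(6x + 1)) / (6(6x + 1)) = 45/(6(6x + 1)).
For x > 0 we have 6x + 1 > 6x, so |(-3x + 7)/(6x + 1) + 1/2| = 45/(6(6x + 1)) < 45/(6·6x) = (5/4)/x.
Thus |(-3x + 7)/(6x + 1) + 1/2| < ε whenever x > (5/4)/ε.
Take N_0 = (5/4)/ε. If x > N_0 then |(-3x + 7)/(6x + 1) + 1/2| < (5/4)/x < ε.

N_0 = (5/4)/ε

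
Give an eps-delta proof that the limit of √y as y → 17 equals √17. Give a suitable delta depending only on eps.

Fix eps > 0. We want delta > 0 such that 0 < |y − 17| < delta implies |√y − √17| < eps.
Multiplying by the conjugate, |√y − √17| = |y − 17|/(√y + √17).
Restrict delta ≤ 17 so that |y − 17| < 17 forces y > 0, and then √y + √17 > √17.
Hence |√y − √17| < |y − 17|/√17, which is < eps once |y − 17| < √17·eps.
Take delta = min(17, √17·eps). If 0 < |y − 17| < delta then y > 0 and |√y − √17| < |y − 17|/√17 < eps.

delta = min(17, √17·eps)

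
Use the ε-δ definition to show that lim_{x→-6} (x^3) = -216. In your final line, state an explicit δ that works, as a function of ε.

Let ε > 0 be given. We seek δ > 0 with 0 < |x + 6| < δ ⇒ |x^3 + 216| < ε.
Factor: x^3 + 216 = (x + 6)(x^2 - 6x + 36), so |x^3 + 216| = |x + 6|·|x^2 - 6x + 36|.
Impose δ ≤ 1 so that |x| < 7; then |x^2 - 6x + 36| ≤ 127.
Hence |x^3 + 216| ≤ 127|x + 6|, which is < ε once |x + 6| < ε/127.
Take δ = min(1, ε/127). If 0 < |x + 6| < δ then both bounds hold and |x^3 + 216| ≤ 127|x + 6| < 127·(ε/127) = ε.

δ = min(1, ε/127)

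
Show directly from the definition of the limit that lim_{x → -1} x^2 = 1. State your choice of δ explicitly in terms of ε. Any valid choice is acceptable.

δ = min(1, ε/3)

Fix ε > 0. We seek δ > 0 with 0 < |x + 1| < δ ⇒ |x^2 − 1| < ε.
Factor: x^2 − 1 = (x + 1)(x - 1), so |x^2 − 1| = |x + 1|·|x - 1|.
Restrict δ ≤ 1. Then |x + 1| < 1 gives |x| < 2, so by the triangle inequality |x - 1| ≤ 2 + 1 = 3.
Hence |x^2 − 1| ≤ 3|x + 1|, which is < ε once |x + 1| < ε/3.
Take δ = min(1, ε/3). If 0 < |x + 1| < δ then both bounds hold and |x^2 − 1| ≤ 3|x + 1| < 3·(ε/3) = ε.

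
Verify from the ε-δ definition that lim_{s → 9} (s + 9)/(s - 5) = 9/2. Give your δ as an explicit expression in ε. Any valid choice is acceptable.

δ = min(2, (4/7)ε)

Let ε > 0 be given. We want δ > 0 with 0 < |s − 9| < δ ⇒ |(s + 9)/(s - 5) − (9/2)| < ε.
Combining over a common denominator, (s + 9)/(s - 5) − (9/2) = [(s + 9)·4 − 18·(s - 5)] / [4·(s - 5)] = -14(s − 9) / (4(s - 5)).
So |(s + 9)/(s - 5) − (9/2)| = 14|s − 9| / (4·|s − 5|).
Require δ ≤ 2, so |s − 5| ≥ |4| − |s − 9| > 4 − 2 = 2.
Hence |(s + 9)/(s - 5) − (9/2)| < 14|s − 9|/(4·2) = (7/4)|s − 9|, which is < ε once |s − 9| < (4/7)ε.
Take δ = min(2, (4/7)ε). Then 0 < |s − 9| < δ forces both bounds, so |(s + 9)/(s - 5) − (9/2)| < ε.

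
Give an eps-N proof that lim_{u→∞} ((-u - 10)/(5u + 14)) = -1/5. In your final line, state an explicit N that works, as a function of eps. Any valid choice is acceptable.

Suppose eps > 0. We seek N > 0 such that u > N implies |(-u - 10)/(5u + 14) + 1/5| < eps.
(-u - 10)/(5u + 14) + 1/5 = (5(-u - 10) − (-1)(5u + 14)) / (5(5u + 14)) = -36/(5(5u + 14)).
For u > 0 we have 5u + 14 > 5u, so |(-u - 10)/(5u + 14) + 1/5| = 36/(5(5u + 14)) < 36/(5·5u) = (36/25)/u.
Thus |(-u - 10)/(5u + 14) + 1/5| < eps whenever u > (36/25)/eps.
Take N = (36/25)/eps. If u > N then |(-u - 10)/(5u + 14) + 1/5| < (36/25)/u < eps.

N = (36/25)/eps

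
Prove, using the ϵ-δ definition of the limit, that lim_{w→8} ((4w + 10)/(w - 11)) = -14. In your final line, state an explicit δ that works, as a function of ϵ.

δ = min(3/2, (1/12)ϵ)

Suppose ϵ > 0. We want δ > 0 with 0 < |w − 8| < δ ⇒ |(4w + 10)/(w - 11) + 14| < ϵ.
Combining over a common denominator, (4w + 10)/(w - 11) + 14 = [(4w + 10)·(-3) − 42·(w - 11)] / [(-3)·(w - 11)] = -54(w − 8) / ((-3)(w - 11)).
So |(4w + 10)/(w - 11) + 14| = 54|w − 8| / (3·|w − 11|).
Restrict δ ≤ 3/2. Then |w − 8| < 3/2 gives |w − 11| = |(w − 8) + (-3)| ≥ 3 − 3/2 = 3/2.
Hence |(4w + 10)/(w - 11) + 14| < 54|w − 8|/(3·(3/2)) = 12|w − 8|, which is < ϵ once |w − 8| < (1/12)ϵ.
Take δ = min(3/2, (1/12)ϵ). Then 0 < |w − 8| < δ forces both bounds, so |(4w + 10)/(w - 11) + 14| < ϵ.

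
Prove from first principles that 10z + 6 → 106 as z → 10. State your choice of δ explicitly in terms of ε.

Suppose ε > 0. We need δ > 0 so that 0 < |z − 10| < δ implies |(10z + 6) − 106| < ε.
Since (10z + 6) − 106 = 10(z − 10), we have |(10z + 6) − 106| = 10|z − 10|.
Thus it suffices that |z − 10| < ε/10.
Take δ = ε/10. If 0 < |z − 10| < δ then |(10z + 6) − 106| = 10|z − 10| < 10·(ε/10) = ε.

δ = ε/10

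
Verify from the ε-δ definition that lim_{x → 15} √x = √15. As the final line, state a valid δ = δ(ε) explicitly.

δ = min(15, √15·ε)

Fix ε > 0. We want δ > 0 such that 0 < |x − 15| < δ implies |√x − √15| < ε.
Rationalise: √x − √15 = (x − 15)/(√x + √15), so |√x − √15| = |x − 15|/(√x + √15).
Restrict δ ≤ 15 so that |x − 15| < 15 forces x > 0, and then √x + √15 > √15.
Hence |√x − √15| < |x − 15|/√15, which is < ε once |x − 15| < √15·ε.
Take δ = min(15, √15·ε). If 0 < |x − 15| < δ then x > 0 and |√x − √15| < |x − 15|/√15 < ε.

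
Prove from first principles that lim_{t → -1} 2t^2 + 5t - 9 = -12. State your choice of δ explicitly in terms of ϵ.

δ = min(1, ϵ/7)

Suppose ϵ > 0. We want δ > 0 such that 0 < |t + 1| < δ implies |(2t^2 + 5t - 9) + 12| < ϵ.
(2t^2 + 5t - 9) + 12 = 2t^2 + 5t + 3 = (t + 1)(2t + 3).
So |(2t^2 + 5t - 9) + 12| = |t + 1|·|2t + 3|.
Assume first that |t + 1| < 1, so |t| < 2. Then |2t + 3| ≤ 2·2 + 3 = 7.
Hence |(2t^2 + 5t - 9) + 12| ≤ 7|t + 1| < ϵ provided |t + 1| < ϵ/7.
Choosing δ = min(1, ϵ/7) ensures both conditions, hence |(2t^2 + 5t - 9) + 12| < ϵ.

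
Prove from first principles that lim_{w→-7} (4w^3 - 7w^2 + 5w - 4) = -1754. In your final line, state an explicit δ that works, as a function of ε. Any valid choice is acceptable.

Suppose ε > 0. We want δ > 0 such that 0 < |w + 7| < δ implies |(4w^3 - 7w^2 + 5w - 4) + 1754| < ε.
(4w^3 - 7w^2 + 5w - 4) + 1754 = 4w^3 - 7w^2 + 5w + 1750 = (w + 7)(4w^2 - 35w + 250).
So |(4w^3 - 7w^2 + 5w - 4) + 1754| = |w + 7|·|4w^2 - 35w + 250|.
Assume first that |w + 7| < 2, so |w| < 9. Then |4w^2 - 35w + 250| ≤ 4·9^2 + 35·9 + 250 = 889.
Hence |(4w^3 - 7w^2 + 5w - 4) + 1754| ≤ 889|w + 7| < ε provided |w + 7| < ε/889.
Take δ = min(2, ε/889). Then 0 < |w + 7| < δ gives both |w + 7| < 2 and |w + 7| < ε/889, so |(4w^3 - 7w^2 + 5w - 4) + 1754| < ε.

δ = min(2, ε/889)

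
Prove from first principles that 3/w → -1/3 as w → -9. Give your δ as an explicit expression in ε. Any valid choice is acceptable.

δ = min(9/2, (27/2)ε)

Let ε > 0. We seek δ > 0 such that 0 < |w + 9| < δ implies |3/w + 1/3| < ε.
|3/w + 1/3| = 3·|-9 − w|/(9·|w|) = 3|w + 9|/(9|w|).
Require δ ≤ 9/2 so that |w| > 9 − 9/2 = 9/2, hence 9|w| > 81/2.
Then |3/w + 1/3| < 3|w + 9|/(81/2), which is < ε when |w + 9| < (27/2)ε.
Take δ = min(9/2, (27/2)ε). Then 0 < |w + 9| < δ gives both |w + 9| < 9/2 and |w + 9| < (27/2)ε, so |3/w + 1/3| < ε.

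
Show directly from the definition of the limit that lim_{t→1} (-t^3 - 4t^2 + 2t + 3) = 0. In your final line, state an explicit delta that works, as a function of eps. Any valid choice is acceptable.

Fix eps > 0. We want delta > 0 such that 0 < |t − 1| < delta implies |(-t^3 - 4t^2 + 2t + 3)| < eps.
(-t^3 - 4t^2 + 2t + 3) = -t^3 - 4t^2 + 2t + 3 = (t − 1)(-t^2 - 5t - 3).
So |(-t^3 - 4t^2 + 2t + 3)| = |t − 1|·|-t^2 - 5t - 3|.
Assume first that |t − 1| < 1, so |t| < 2. Then |-t^2 - 5t - 3| ≤ 2^2 + 5·2 + 3 = 17.
Hence |(-t^3 - 4t^2 + 2t + 3)| ≤ 17|t − 1| < eps provided |t − 1| < eps/17.
Take delta = min(1, eps/17). Then 0 < |t − 1| < delta gives both |t − 1| < 1 and |t − 1| < eps/17, so |(-t^3 - 4t^2 + 2t + 3)| < eps.

delta = min(1, eps/17)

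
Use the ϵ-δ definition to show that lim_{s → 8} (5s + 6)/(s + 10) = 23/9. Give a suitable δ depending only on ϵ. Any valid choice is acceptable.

δ = min(9, (81/22)ϵ)

Let ϵ > 0 be given. We want δ > 0 with 0 < |s − 8| < δ ⇒ |(5s + 6)/(s + 10) − (23/9)| < ϵ.
Combining over a common denominator, (5s + 6)/(s + 10) − (23/9) = [(5s + 6)·18 − 46·(s + 10)] / [18·(s + 10)] = 44(s − 8) / (18(s + 10)).
So |(5s + 6)/(s + 10) − (23/9)| = 44|s − 8| / (18·|s + 10|).
Require δ ≤ 9, so |s + 10| ≥ |18| − |s − 8| > 18 − 9 = 9.
Hence |(5s + 6)/(s + 10) − (23/9)| < 44|s − 8|/(18·9) = (22/81)|s − 8|, which is < ϵ once |s − 8| < (81/22)ϵ.
Take δ = min(9, (81/22)ϵ). Then 0 < |s − 8| < δ forces both bounds, so |(5s + 6)/(s + 10) − (23/9)| < ϵ.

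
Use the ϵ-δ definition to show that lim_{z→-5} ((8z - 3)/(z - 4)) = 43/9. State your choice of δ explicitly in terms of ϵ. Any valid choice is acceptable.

Suppose ϵ > 0. We want δ > 0 with 0 < |z + 5| < δ ⇒ |(8z - 3)/(z - 4) − (43/9)| < ϵ.
Combining over a common denominator, (8z - 3)/(z - 4) − (43/9) = [(8z - 3)·(-9) − (-43)·(z - 4)] / [(-9)·(z - 4)] = -29(z + 5) / ((-9)(z - 4)).
So |(8z - 3)/(z - 4) − (43/9)| = 29|z + 5| / (9·|z − 4|).
Require δ ≤ 9/2, so |z − 4| ≥ |-9| − |z + 5| > 9 − 9/2 = 9/2.
Hence |(8z - 3)/(z - 4) − (43/9)| < 29|z + 5|/(9·(9/2)) = (58/81)|z + 5|, which is < ϵ once |z + 5| < (81/58)ϵ.
Take δ = min(9/2, (81/58)ϵ). Then 0 < |z + 5| < δ forces both bounds, so |(8z - 3)/(z - 4) − (43/9)| < ϵ.

δ = min(9/2, (81/58)ϵ)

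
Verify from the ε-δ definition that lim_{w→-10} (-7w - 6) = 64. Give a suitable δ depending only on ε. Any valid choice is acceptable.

Fix ε > 0. We need δ > 0 so that 0 < |w + 10| < δ implies |(-7w - 6) − 64| < ε.
|(-7w - 6) − 64| = |-7w - 70| = 7|w + 10|.
Thus it suffices that |w + 10| < ε/7.
Choosing δ = ε/7 gives |(-7w - 6) − 64| = 7|w + 10| < ε whenever |w + 10| < δ.

δ = ε/7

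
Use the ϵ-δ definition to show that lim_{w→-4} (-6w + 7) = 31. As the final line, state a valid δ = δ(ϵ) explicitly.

Fix ϵ > 0. We need δ > 0 so that 0 < |w + 4| < δ implies |(-6w + 7) − 31| < ϵ.
|(-6w + 7) − 31| = |-6w - 24| = 6|w + 4|.
Thus it suffices that |w + 4| < ϵ/6.
Choosing δ = ϵ/6 gives |(-6w + 7) − 31| = 6|w + 4| < ϵ whenever |w + 4| < δ.

δ = ϵ/6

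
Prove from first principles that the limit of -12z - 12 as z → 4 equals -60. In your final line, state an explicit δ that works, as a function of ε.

δ = ε/12

Fix ε > 0. We need δ > 0 so that 0 < |z − 4| < δ implies |(-12z - 12) + 60| < ε.
Since (-12z - 12) + 60 = -12(z − 4), we have |(-12z - 12) + 60| = 12|z − 4|.
So 12|z − 4| < ε exactly when |z − 4| < ε/12.
Choosing δ = ε/12 gives |(-12z - 12) + 60| = 12|z − 4| < ε whenever |z − 4| < δ.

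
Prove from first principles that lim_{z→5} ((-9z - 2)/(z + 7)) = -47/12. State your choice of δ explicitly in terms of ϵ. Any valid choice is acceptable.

Let ϵ > 0. We want δ > 0 with 0 < |z − 5| < δ ⇒ |(-9z - 2)/(z + 7) + 47/12| < ϵ.
Combining over a common denominator, (-9z - 2)/(z + 7) + 47/12 = [(-9z - 2)·12 − (-47)·(z + 7)] / [12·(z + 7)] = -61(z − 5) / (12(z + 7)).
So |(-9z - 2)/(z + 7) + 47/12| = 61|z − 5| / (12·|z + 7|).
Require δ ≤ 6, so |z + 7| ≥ |12| − |z − 5| > 12 − 6 = 6.
Hence |(-9z - 2)/(z + 7) + 47/12| < 61|z − 5|/(12·6) = (61/72)|z − 5|, which is < ϵ once |z − 5| < (72/61)ϵ.
Take δ = min(6, (72/61)ϵ). Then 0 < |z − 5| < δ forces both bounds, so |(-9z - 2)/(z + 7) + 47/12| < ϵ.

δ = min(6, (72/61)ϵ)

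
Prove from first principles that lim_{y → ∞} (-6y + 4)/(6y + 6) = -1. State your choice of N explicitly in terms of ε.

N = (5/3)/ε

Let ε > 0 be given. We seek N > 0 such that y > N implies |(-6y + 4)/(6y + 6) + 1| < ε.
(-6y + 4)/(6y + 6) + 1 = (6(-6y + 4) − (-6)(6y + 6)) / (6(6y + 6)) = 60/(6(6y + 6)).
For y > 0 we have 6y + 6 > 6y, so |(-6y + 4)/(6y + 6) + 1| = 60/(6(6y + 6)) < 60/(6·6y) = (5/3)/y.
Thus |(-6y + 4)/(6y + 6) + 1| < ε whenever y > (5/3)/ε.
Take N = (5/3)/ε. If y > N then |(-6y + 4)/(6y + 6) + 1| < (5/3)/y < ε.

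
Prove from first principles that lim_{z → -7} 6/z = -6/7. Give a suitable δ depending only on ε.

Fix ε > 0. We seek δ > 0 such that 0 < |z + 7| < δ implies |6/z + 6/7| < ε.
|6/z + 6/7| = 6·|-7 − z|/(7·|z|) = 6|z + 7|/(7|z|).
Restrict δ ≤ 7/2. Then |z + 7| < 7/2 gives |z| > 7/2, so 7|z| > 49/2.
Then |6/z + 6/7| < 6|z + 7|/(49/2), which is < ε when |z + 7| < (49/12)ε.
Take δ = min(7/2, (49/12)ε). Then 0 < |z + 7| < δ gives both |z + 7| < 7/2 and |z + 7| < (49/12)ε, so |6/z + 6/7| < ε.

δ = min(7/2, (49/12)ε)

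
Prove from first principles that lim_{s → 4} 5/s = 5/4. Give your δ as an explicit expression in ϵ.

δ = min(2, (8/5)ϵ)

Suppose ϵ > 0. We seek δ > 0 such that 0 < |s − 4| < δ implies |5/s − (5/4)| < ϵ.
|5/s − (5/4)| = 5·|4 − s|/(4·|s|) = 5|s − 4|/(4|s|).
Require δ ≤ 2 so that |s| > 4 − 2 = 2, hence 4|s| > 8.
Then |5/s − (5/4)| < 5|s − 4|/8, which is < ϵ when |s − 4| < (8/5)ϵ.
Take δ = min(2, (8/5)ϵ). Then 0 < |s − 4| < δ gives both |s − 4| < 2 and |s − 4| < (8/5)ϵ, so |5/s − (5/4)| < ϵ.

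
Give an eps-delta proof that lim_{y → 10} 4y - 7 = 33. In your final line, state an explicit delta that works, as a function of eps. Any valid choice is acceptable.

Suppose eps > 0. We need delta > 0 so that 0 < |y − 10| < delta implies |(4y - 7) − 33| < eps.
|(4y - 7) − 33| = |4y - 40| = 4|y − 10|.
So 4|y − 10| < eps exactly when |y − 10| < eps/4.
Choosing delta = eps/4 gives |(4y - 7) − 33| = 4|y − 10| < eps whenever |y − 10| < delta.

delta = eps/4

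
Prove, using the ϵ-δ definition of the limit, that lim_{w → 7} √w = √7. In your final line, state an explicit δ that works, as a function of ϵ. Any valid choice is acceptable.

Suppose ϵ > 0. We want δ > 0 such that 0 < |w − 7| < δ implies |√w − √7| < ϵ.
Rationalise: √w − √7 = (w − 7)/(√w + √7), so |√w − √7| = |w − 7|/(√w + √7).
Restrict δ ≤ 7 so that |w − 7| < 7 forces w > 0, and then √w + √7 > √7.
Hence |√w − √7| < |w − 7|/√7, which is < ϵ once |w − 7| < √7·ϵ.
Take δ = min(7, √7·ϵ). If 0 < |w − 7| < δ then w > 0 and |√w − √7| < |w − 7|/√7 < ϵ.

δ = min(7, √7·ϵ)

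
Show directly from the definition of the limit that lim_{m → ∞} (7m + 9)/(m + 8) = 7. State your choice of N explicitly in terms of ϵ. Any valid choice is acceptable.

N = 47/ϵ

Let ϵ > 0 be given. For m ≥ 1, |(7m + 9)/(m + 8) − 7| = |-47|/((m + 8)) = 47/((m + 8)).
Since m + 8 ≥ m for m ≥ 1, this is ≤ 47/(m) = 47/m.
So |(7m + 9)/(m + 8) − 7| < ϵ whenever m > 47/ϵ.
Take N = 47/ϵ. If m > N then |(7m + 9)/(m + 8) − 7| ≤ 47/m < ϵ.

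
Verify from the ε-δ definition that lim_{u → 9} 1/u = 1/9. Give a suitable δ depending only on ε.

Let ε > 0. We seek δ > 0 such that 0 < |u − 9| < δ implies |1/u − (1/9)| < ε.
|1/u − (1/9)| = |9 − u|/(9·|u|) = |u − 9|/(9|u|).
Restrict δ ≤ 9/2. Then |u − 9| < 9/2 gives |u| > 9/2, so 9|u| > 81/2.
Then |1/u − (1/9)| < |u − 9|/(81/2), which is < ε when |u − 9| < (81/2)ε.
Take δ = min(9/2, (81/2)ε). Then 0 < |u − 9| < δ gives both |u − 9| < 9/2 and |u − 9| < (81/2)ε, so |1/u − (1/9)| < ε.

δ = min(9/2, (81/2)ε)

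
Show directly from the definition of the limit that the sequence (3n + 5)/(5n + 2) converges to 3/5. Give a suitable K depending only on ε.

K = (19/25)/ε

Fix ε > 0. For n ≥ 1, |(3n + 5)/(5n + 2) − (3/5)| = |19|/(5(5n + 2)) = 19/(5(5n + 2)).
Since 5n + 2 ≥ 5n for n ≥ 1, this is ≤ 19/(5·5n) = (19/25)/n.
So |(3n + 5)/(5n + 2) − (3/5)| < ε whenever n > (19/25)/ε.
Take K = (19/25)/ε. If n > K then |(3n + 5)/(5n + 2) − (3/5)| ≤ (19/25)/n < ε.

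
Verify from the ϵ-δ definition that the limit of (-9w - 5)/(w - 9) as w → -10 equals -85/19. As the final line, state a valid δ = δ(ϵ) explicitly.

Let ϵ > 0. We want δ > 0 with 0 < |w + 10| < δ ⇒ |(-9w - 5)/(w - 9) + 85/19| < ϵ.
Combining over a common denominator, (-9w - 5)/(w - 9) + 85/19 = [(-9w - 5)·(-19) − 85·(w - 9)] / [(-19)·(w - 9)] = 86(w + 10) / ((-19)(w - 9)).
So |(-9w - 5)/(w - 9) + 85/19| = 86|w + 10| / (19·|w − 9|).
Require δ ≤ 19/2, so |w − 9| ≥ |-19| − |w + 10| > 19 − 19/2 = 19/2.
Hence |(-9w - 5)/(w - 9) + 85/19| < 86|w + 10|/(19·(19/2)) = (172/361)|w + 10|, which is < ϵ once |w + 10| < (361/172)ϵ.
Take δ = min(19/2, (361/172)ϵ). Then 0 < |w + 10| < δ forces both bounds, so |(-9w - 5)/(w - 9) + 85/19| < ϵ.

δ = min(19/2, (361/172)ϵ)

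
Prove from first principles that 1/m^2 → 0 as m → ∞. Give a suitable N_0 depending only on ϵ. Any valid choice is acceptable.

Let ϵ > 0 be given. For m ≥ 1, |1/m^2 − 0| = 1/m^2.
1/m^2 < ϵ ⇔ m^2 > 1/ϵ ⇔ m > (1/ϵ)^{1/2}.
Take N_0 = (1/ϵ)^{1/2}. Then m > N_0 implies 1/m^2 < ϵ.

N_0 = (1/ϵ)^{1/2}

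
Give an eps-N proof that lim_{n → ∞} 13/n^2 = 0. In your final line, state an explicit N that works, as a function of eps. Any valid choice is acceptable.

N = (13/eps)^{1/2}

Fix eps > 0. For n ≥ 1, |13/n^2 − 0| = 13/n^2.
13/n^2 < eps ⇔ n^2 > 13/eps ⇔ n > (13/eps)^{1/2}.
Take N = (13/eps)^{1/2}. Then n > N implies 13/n^2 < eps.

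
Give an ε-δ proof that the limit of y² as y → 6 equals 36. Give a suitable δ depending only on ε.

δ = min(1, ε/13)

Let ε > 0 be given. We seek δ > 0 with 0 < |y − 6| < δ ⇒ |y² − 36| < ε.
Factor: y² − 36 = (y − 6)(y + 6), so |y² − 36| = |y − 6|·|y + 6|.
Impose δ ≤ 1 so that |y| < 7; then |y + 6| ≤ 13.
Hence |y² − 36| ≤ 13|y − 6|, which is < ε once |y − 6| < ε/13.
Take δ = min(1, ε/13). If 0 < |y − 6| < δ then both bounds hold and |y² − 36| ≤ 13|y − 6| < 13·(ε/13) = ε.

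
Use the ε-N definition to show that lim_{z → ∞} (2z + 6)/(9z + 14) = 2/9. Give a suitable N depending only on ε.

Suppose ε > 0. We seek N > 0 such that z > N implies |(2z + 6)/(9z + 14) − (2/9)| < ε.
(2z + 6)/(9z + 14) − (2/9) = (9(2z + 6) − 2(9z + 14)) / (9(9z + 14)) = 26/(9(9z + 14)).
For z > 0 we have 9z + 14 > 9z, so |(2z + 6)/(9z + 14) − (2/9)| = 26/(9(9z + 14)) < 26/(9·9z) = (26/81)/z.
Thus |(2z + 6)/(9z + 14) − (2/9)| < ε whenever z > (26/81)/ε.
Take N = (26/81)/ε. If z > N then |(2z + 6)/(9z + 14) − (2/9)| < (26/81)/z < ε.

N = (26/81)/ε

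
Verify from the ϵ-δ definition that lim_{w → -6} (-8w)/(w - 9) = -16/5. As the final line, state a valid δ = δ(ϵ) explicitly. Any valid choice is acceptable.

δ = min(15/2, (25/16)ϵ)

Suppose ϵ > 0. We want δ > 0 with 0 < |w + 6| < δ ⇒ |(-8w)/(w - 9) + 16/5| < ϵ.
Combining over a common denominator, (-8w)/(w - 9) + 16/5 = [(-8w)·(-15) − 48·(w - 9)] / [(-15)·(w - 9)] = 72(w + 6) / ((-15)(w - 9)).
So |(-8w)/(w - 9) + 16/5| = 72|w + 6| / (15·|w − 9|).
Restrict δ ≤ 15/2. Then |w + 6| < 15/2 gives |w − 9| = |(w + 6) + (-15)| ≥ 15 − 15/2 = 15/2.
Hence |(-8w)/(w - 9) + 16/5| < 72|w + 6|/(15·(15/2)) = (16/25)|w + 6|, which is < ϵ once |w + 6| < (25/16)ϵ.
Take δ = min(15/2, (25/16)ϵ). Then 0 < |w + 6| < δ forces both bounds, so |(-8w)/(w - 9) + 16/5| < ϵ.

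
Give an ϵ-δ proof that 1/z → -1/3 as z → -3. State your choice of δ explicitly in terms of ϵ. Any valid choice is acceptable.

Let ϵ > 0 be given. We seek δ > 0 such that 0 < |z + 3| < δ implies |1/z + 1/3| < ϵ.
|1/z + 1/3| = |-3 − z|/(3·|z|) = |z + 3|/(3|z|).
Require δ ≤ 3/2 so that |z| > 3 − 3/2 = 3/2, hence 3|z| > 9/2.
Then |1/z + 1/3| < |z + 3|/(9/2), which is < ϵ when |z + 3| < (9/2)ϵ.
Take δ = min(3/2, (9/2)ϵ). Then 0 < |z + 3| < δ gives both |z + 3| < 3/2 and |z + 3| < (9/2)ϵ, so |1/z + 1/3| < ϵ.

δ = min(3/2, (9/2)ϵ)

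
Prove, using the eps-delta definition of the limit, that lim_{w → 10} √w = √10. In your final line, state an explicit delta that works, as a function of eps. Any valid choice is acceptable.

delta = min(10, √10·eps)

Let eps > 0 be given. We want delta > 0 such that 0 < |w − 10| < delta implies |√w − √10| < eps.
Multiplying by the conjugate, |√w − √10| = |w − 10|/(√w + √10).
Restrict delta ≤ 10 so that |w − 10| < 10 forces w > 0, and then √w + √10 > √10.
Hence |√w − √10| < |w − 10|/√10, which is < eps once |w − 10| < √10·eps.
Take delta = min(10, √10·eps). If 0 < |w − 10| < delta then w > 0 and |√w − √10| < |w − 10|/√10 < eps.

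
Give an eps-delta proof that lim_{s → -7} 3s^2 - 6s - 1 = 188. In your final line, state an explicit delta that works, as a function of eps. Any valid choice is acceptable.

delta = min(1, eps/51)

Let eps > 0 be given. We want delta > 0 such that 0 < |s + 7| < delta implies |(3s^2 - 6s - 1) − 188| < eps.
(3s^2 - 6s - 1) − 188 = 3s^2 - 6s - 189 = (s + 7)(3s - 27).
So |(3s^2 - 6s - 1) − 188| = |s + 7|·|3s - 27|.
Require delta ≤ 1. Then |s + 7| < 1 gives |s| < 8, and by the triangle inequality |3s - 27| ≤ 3·8 + 27 = 51.
Hence |(3s^2 - 6s - 1) − 188| ≤ 51|s + 7| < eps provided |s + 7| < eps/51.
Choosing delta = min(1, eps/51) ensures both conditions, hence |(3s^2 - 6s - 1) − 188| < eps.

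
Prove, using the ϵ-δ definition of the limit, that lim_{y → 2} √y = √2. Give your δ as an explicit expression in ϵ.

δ = min(2, √2·ϵ)

Fix ϵ > 0. We want δ > 0 such that 0 < |y − 2| < δ implies |√y − √2| < ϵ.
Multiplying by the conjugate, |√y − √2| = |y − 2|/(√y + √2).
Restrict δ ≤ 2 so that |y − 2| < 2 forces y > 0, and then √y + √2 > √2.
Hence |√y − √2| < |y − 2|/√2, which is < ϵ once |y − 2| < √2·ϵ.
Take δ = min(2, √2·ϵ). If 0 < |y − 2| < δ then y > 0 and |√y − √2| < |y − 2|/√2 < ϵ.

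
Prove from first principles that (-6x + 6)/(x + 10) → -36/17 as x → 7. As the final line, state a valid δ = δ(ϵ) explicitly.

δ = min(17/2, (289/132)ϵ)

Let ϵ > 0 be given. We want δ > 0 with 0 < |x − 7| < δ ⇒ |(-6x + 6)/(x + 10) + 36/17| < ϵ.
Combining over a common denominator, (-6x + 6)/(x + 10) + 36/17 = [(-6x + 6)·17 − (-36)·(x + 10)] / [17·(x + 10)] = -66(x − 7) / (17(x + 10)).
So |(-6x + 6)/(x + 10) + 36/17| = 66|x − 7| / (17·|x + 10|).
Restrict δ ≤ 17/2. Then |x − 7| < 17/2 gives |x + 10| = |(x − 7) + 17| ≥ 17 − 17/2 = 17/2.
Hence |(-6x + 6)/(x + 10) + 36/17| < 66|x − 7|/(17·(17/2)) = (132/289)|x − 7|, which is < ϵ once |x − 7| < (289/132)ϵ.
Take δ = min(17/2, (289/132)ϵ). Then 0 < |x − 7| < δ forces both bounds, so |(-6x + 6)/(x + 10) + 36/17| < ϵ.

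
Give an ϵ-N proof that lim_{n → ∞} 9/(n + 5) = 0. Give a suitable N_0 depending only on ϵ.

Suppose ϵ > 0. For n ≥ 1, |9/(n + 5) − 0| = 9/(n + 5) ≤ 9/n.
We need 9/n < ϵ, i.e. n > 9/ϵ.
Take N_0 = 9/ϵ. If n > N_0 then |9/(n + 5)| ≤ 9/n < ϵ.

N_0 = 9/ϵ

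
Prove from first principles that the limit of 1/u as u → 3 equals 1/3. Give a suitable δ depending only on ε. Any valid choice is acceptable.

δ = min(3/2, (9/2)ε)

Fix ε > 0. We seek δ > 0 such that 0 < |u − 3| < δ implies |1/u − (1/3)| < ε.
|1/u − (1/3)| = |3 − u|/(3·|u|) = |u − 3|/(3|u|).
Require δ ≤ 3/2 so that |u| > 3 − 3/2 = 3/2, hence 3|u| > 9/2.
Then |1/u − (1/3)| < |u − 3|/(9/2), which is < ε when |u − 3| < (9/2)ε.
Take δ = min(3/2, (9/2)ε). Then 0 < |u − 3| < δ gives both |u − 3| < 3/2 and |u − 3| < (9/2)ε, so |1/u − (1/3)| < ε.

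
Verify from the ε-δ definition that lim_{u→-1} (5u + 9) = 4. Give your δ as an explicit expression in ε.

δ = ε/5

Fix ε > 0. We need δ > 0 so that 0 < |u + 1| < δ implies |(5u + 9) − 4| < ε.
Since (5u + 9) − 4 = 5(u + 1), we have |(5u + 9) − 4| = 5|u + 1|.
So 5|u + 1| < ε exactly when |u + 1| < ε/5.
Choosing δ = ε/5 gives |(5u + 9) − 4| = 5|u + 1| < ε whenever |u + 1| < δ.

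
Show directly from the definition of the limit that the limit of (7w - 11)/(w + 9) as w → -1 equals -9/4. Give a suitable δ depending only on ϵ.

Let ϵ > 0 be given. We want δ > 0 with 0 < |w + 1| < δ ⇒ |(7w - 11)/(w + 9) + 9/4| < ϵ.
Combining over a common denominator, (7w - 11)/(w + 9) + 9/4 = [(7w - 11)·8 − (-18)·(w + 9)] / [8·(w + 9)] = 74(w + 1) / (8(w + 9)).
So |(7w - 11)/(w + 9) + 9/4| = 74|w + 1| / (8·|w + 9|).
Restrict δ ≤ 4. Then |w + 1| < 4 gives |w + 9| = |(w + 1) + 8| ≥ 8 − 4 = 4.
Hence |(7w - 11)/(w + 9) + 9/4| < 74|w + 1|/(8·4) = (37/16)|w + 1|, which is < ϵ once |w + 1| < (16/37)ϵ.
Take δ = min(4, (16/37)ϵ). Then 0 < |w + 1| < δ forces both bounds, so |(7w - 11)/(w + 9) + 9/4| < ϵ.

δ = min(4, (16/37)ϵ)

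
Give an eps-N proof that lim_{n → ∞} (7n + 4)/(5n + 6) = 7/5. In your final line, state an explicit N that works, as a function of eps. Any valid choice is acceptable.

Fix eps > 0. For n ≥ 1, |(7n + 4)/(5n + 6) − (7/5)| = |-22|/(5(5n + 6)) = 22/(5(5n + 6)).
Since 5n + 6 ≥ 5n for n ≥ 1, this is ≤ 22/(5·5n) = (22/25)/n.
So |(7n + 4)/(5n + 6) − (7/5)| < eps whenever n > (22/25)/eps.
Take N = (22/25)/eps. If n > N then |(7n + 4)/(5n + 6) − (7/5)| ≤ (22/25)/n < eps.

N = (22/25)/eps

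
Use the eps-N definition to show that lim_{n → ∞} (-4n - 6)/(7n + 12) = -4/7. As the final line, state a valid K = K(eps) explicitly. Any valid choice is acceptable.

Fix eps > 0. For n ≥ 1, |(-4n - 6)/(7n + 12) + 4/7| = |6|/(7(7n + 12)) = 6/(7(7n + 12)).
Since 7n + 12 ≥ 7n for n ≥ 1, this is ≤ 6/(7·7n) = (6/49)/n.
So |(-4n - 6)/(7n + 12) + 4/7| < eps whenever n > (6/49)/eps.
Take K = (6/49)/eps. If n > K then |(-4n - 6)/(7n + 12) + 4/7| ≤ (6/49)/n < eps.

K = (6/49)/eps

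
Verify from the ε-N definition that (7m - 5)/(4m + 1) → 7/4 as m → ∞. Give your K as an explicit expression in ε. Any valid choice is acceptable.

K = (27/16)/ε

Suppose ε > 0. For m ≥ 1, |(7m - 5)/(4m + 1) − (7/4)| = |-27|/(4(4m + 1)) = 27/(4(4m + 1)).
Since 4m + 1 ≥ 4m for m ≥ 1, this is ≤ 27/(4·4m) = (27/16)/m.
So |(7m - 5)/(4m + 1) − (7/4)| < ε whenever m > (27/16)/ε.
Take K = (27/16)/ε. If m > K then |(7m - 5)/(4m + 1) − (7/4)| ≤ (27/16)/m < ε.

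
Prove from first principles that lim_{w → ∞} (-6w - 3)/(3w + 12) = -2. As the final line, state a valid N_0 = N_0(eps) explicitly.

Let eps > 0. We seek N_0 > 0 such that w > N_0 implies |(-6w - 3)/(3w + 12) + 2| < eps.
(-6w - 3)/(3w + 12) + 2 = (3(-6w - 3) − (-6)(3w + 12)) / (3(3w + 12)) = 63/(3(3w + 12)).
For w > 0 we have 3w + 12 > 3w, so |(-6w - 3)/(3w + 12) + 2| = 63/(3(3w + 12)) < 63/(3·3w) = 7/w.
Thus |(-6w - 3)/(3w + 12) + 2| < eps whenever w > 7/eps.
Take N_0 = 7/eps. If w > N_0 then |(-6w - 3)/(3w + 12) + 2| < 7/w < eps.

N_0 = 7/eps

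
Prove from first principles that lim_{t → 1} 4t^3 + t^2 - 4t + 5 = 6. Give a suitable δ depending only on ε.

Suppose ε > 0. We want δ > 0 such that 0 < |t − 1| < δ implies |(4t^3 + t^2 - 4t + 5) − 6| < ε.
(4t^3 + t^2 - 4t + 5) − 6 = 4t^3 + t^2 - 4t - 1 = (t − 1)(4t^2 + 5t + 1).
So |(4t^3 + t^2 - 4t + 5) − 6| = |t − 1|·|4t^2 + 5t + 1|.
Assume first that |t − 1| < 2, so |t| < 3. Then |4t^2 + 5t + 1| ≤ 4·3^2 + 5·3 + 1 = 52.
Hence |(4t^3 + t^2 - 4t + 5) − 6| ≤ 52|t − 1| < ε provided |t − 1| < ε/52.
Take δ = min(2, ε/52). Then 0 < |t − 1| < δ gives both |t − 1| < 2 and |t − 1| < ε/52, so |(4t^3 + t^2 - 4t + 5) − 6| < ε.

δ = min(2, ε/52)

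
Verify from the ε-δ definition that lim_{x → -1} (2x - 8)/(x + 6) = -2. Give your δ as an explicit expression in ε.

Suppose ε > 0. We want δ > 0 with 0 < |x + 1| < δ ⇒ |(2x - 8)/(x + 6) + 2| < ε.
Combining over a common denominator, (2x - 8)/(x + 6) + 2 = [(2x - 8)·5 − (-10)·(x + 6)] / [5·(x + 6)] = 20(x + 1) / (5(x + 6)).
So |(2x - 8)/(x + 6) + 2| = 20|x + 1| / (5·|x + 6|).
Require δ ≤ 5/2, so |x + 6| ≥ |5| − |x + 1| > 5 − 5/2 = 5/2.
Hence |(2x - 8)/(x + 6) + 2| < 20|x + 1|/(5·(5/2)) = (8/5)|x + 1|, which is < ε once |x + 1| < (5/8)ε.
Take δ = min(5/2, (5/8)ε). Then 0 < |x + 1| < δ forces both bounds, so |(2x - 8)/(x + 6) + 2| < ε.

δ = min(5/2, (5/8)ε)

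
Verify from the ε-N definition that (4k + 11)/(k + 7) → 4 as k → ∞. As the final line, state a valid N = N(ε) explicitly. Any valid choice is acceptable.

Suppose ε > 0. For k ≥ 1, |(4k + 11)/(k + 7) − 4| = |-17|/((k + 7)) = 17/((k + 7)).
Since k + 7 ≥ k for k ≥ 1, this is ≤ 17/(k) = 17/k.
So |(4k + 11)/(k + 7) − 4| < ε whenever k > 17/ε.
Take N = 17/ε. If k > N then |(4k + 11)/(k + 7) − 4| ≤ 17/k < ε.

N = 17/ε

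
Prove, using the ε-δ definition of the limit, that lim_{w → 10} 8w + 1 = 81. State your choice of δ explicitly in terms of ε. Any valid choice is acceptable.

Fix ε > 0. We need δ > 0 so that 0 < |w − 10| < δ implies |(8w + 1) − 81| < ε.
Since (8w + 1) − 81 = 8(w − 10), we have |(8w + 1) − 81| = 8|w − 10|.
So 8|w − 10| < ε exactly when |w − 10| < ε/8.
Choosing δ = ε/8 gives |(8w + 1) − 81| = 8|w − 10| < ε whenever |w − 10| < δ.

δ = ε/8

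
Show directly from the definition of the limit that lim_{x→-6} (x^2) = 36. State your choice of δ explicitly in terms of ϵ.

Let ϵ > 0 be given. We seek δ > 0 with 0 < |x + 6| < δ ⇒ |x^2 − 36| < ϵ.
Factor: x^2 − 36 = (x + 6)(x - 6), so |x^2 − 36| = |x + 6|·|x - 6|.
Restrict δ ≤ 2. Then |x + 6| < 2 gives |x| < 8, so by the triangle inequality |x - 6| ≤ 8 + 6 = 14.
Hence |x^2 − 36| ≤ 14|x + 6|, which is < ϵ once |x + 6| < ϵ/14.
Take δ = min(2, ϵ/14). If 0 < |x + 6| < δ then both bounds hold and |x^2 − 36| ≤ 14|x + 6| < 14·(ϵ/14) = ϵ.

δ = min(2, ϵ/14)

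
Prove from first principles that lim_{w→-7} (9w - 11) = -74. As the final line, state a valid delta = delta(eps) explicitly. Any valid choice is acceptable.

Let eps > 0. We need delta > 0 so that 0 < |w + 7| < delta implies |(9w - 11) + 74| < eps.
|(9w - 11) + 74| = |9w + 63| = 9|w + 7|.
So 9|w + 7| < eps exactly when |w + 7| < eps/9.
Take delta = eps/9. If 0 < |w + 7| < delta then |(9w - 11) + 74| = 9|w + 7| < 9·(eps/9) = eps.

delta = eps/9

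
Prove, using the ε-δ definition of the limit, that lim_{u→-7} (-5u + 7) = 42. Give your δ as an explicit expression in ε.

δ = ε/5

Let ε > 0 be given. We need δ > 0 so that 0 < |u + 7| < δ implies |(-5u + 7) − 42| < ε.
Since (-5u + 7) − 42 = -5(u + 7), we have |(-5u + 7) − 42| = 5|u + 7|.
Thus it suffices that |u + 7| < ε/5.
Take δ = ε/5. If 0 < |u + 7| < δ then |(-5u + 7) − 42| = 5|u + 7| < 5·(ε/5) = ε.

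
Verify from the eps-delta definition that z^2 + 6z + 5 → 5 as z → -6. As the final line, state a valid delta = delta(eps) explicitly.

delta = min(2, eps/8)

Fix eps > 0. We want delta > 0 such that 0 < |z + 6| < delta implies |(z^2 + 6z + 5) − 5| < eps.
(z^2 + 6z + 5) − 5 = z^2 + 6z = (z + 6)(z).
So |(z^2 + 6z + 5) − 5| = |z + 6|·|z|.
Assume first that |z + 6| < 2, so |z| < 8. Then |z| ≤ 8 = 8.
Hence |(z^2 + 6z + 5) − 5| ≤ 8|z + 6| < eps provided |z + 6| < eps/8.
Take delta = min(2, eps/8). Then 0 < |z + 6| < delta gives both |z + 6| < 2 and |z + 6| < eps/8, so |(z^2 + 6z + 5) − 5| < eps.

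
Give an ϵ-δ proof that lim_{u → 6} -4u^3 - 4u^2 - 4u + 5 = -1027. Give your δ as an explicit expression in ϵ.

Fix ϵ > 0. We want δ > 0 such that 0 < |u − 6| < δ implies |(-4u^3 - 4u^2 - 4u + 5) + 1027| < ϵ.
(-4u^3 - 4u^2 - 4u + 5) + 1027 = -4u^3 - 4u^2 - 4u + 1032 = (u − 6)(-4u^2 - 28u - 172).
So |(-4u^3 - 4u^2 - 4u + 5) + 1027| = |u − 6|·|-4u^2 - 28u - 172|.
Require δ ≤ 1. Then |u − 6| < 1 gives |u| < 7, and by the triangle inequality |-4u^2 - 28u - 172| ≤ 4·7^2 + 28·7 + 172 = 564.
Hence |(-4u^3 - 4u^2 - 4u + 5) + 1027| ≤ 564|u − 6| < ϵ provided |u − 6| < ϵ/564.
Choosing δ = min(1, ϵ/564) ensures both conditions, hence |(-4u^3 - 4u^2 - 4u + 5) + 1027| < ϵ.

δ = min(1, ϵ/564)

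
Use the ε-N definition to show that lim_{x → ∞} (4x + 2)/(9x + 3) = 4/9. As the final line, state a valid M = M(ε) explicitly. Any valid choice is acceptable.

Let ε > 0. We seek M > 0 such that x > M implies |(4x + 2)/(9x + 3) − (4/9)| < ε.
(4x + 2)/(9x + 3) − (4/9) = (9(4x + 2) − 4(9x + 3)) / (9(9x + 3)) = 6/(9(9x + 3)).
For x > 0 we have 9x + 3 > 9x, so |(4x + 2)/(9x + 3) − (4/9)| = 6/(9(9x + 3)) < 6/(9·9x) = (2/27)/x.
Thus |(4x + 2)/(9x + 3) − (4/9)| < ε whenever x > (2/27)/ε.
Take M = (2/27)/ε. If x > M then |(4x + 2)/(9x + 3) − (4/9)| < (2/27)/x < ε.

M = (2/27)/ε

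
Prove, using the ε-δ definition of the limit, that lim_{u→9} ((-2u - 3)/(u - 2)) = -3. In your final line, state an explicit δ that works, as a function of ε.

Suppose ε > 0. We want δ > 0 with 0 < |u − 9| < δ ⇒ |(-2u - 3)/(u - 2) + 3| < ε.
Combining over a common denominator, (-2u - 3)/(u - 2) + 3 = [(-2u - 3)·7 − (-21)·(u - 2)] / [7·(u - 2)] = 7(u − 9) / (7(u - 2)).
So |(-2u - 3)/(u - 2) + 3| = 7|u − 9| / (7·|u − 2|).
Restrict δ ≤ 7/2. Then |u − 9| < 7/2 gives |u − 2| = |(u − 9) + 7| ≥ 7 − 7/2 = 7/2.
Hence |(-2u - 3)/(u - 2) + 3| < 7|u − 9|/(7·(7/2)) = (2/7)|u − 9|, which is < ε once |u − 9| < (7/2)ε.
Take δ = min(7/2, (7/2)ε). Then 0 < |u − 9| < δ forces both bounds, so |(-2u - 3)/(u - 2) + 3| < ε.

δ = min(7/2, (7/2)ε)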